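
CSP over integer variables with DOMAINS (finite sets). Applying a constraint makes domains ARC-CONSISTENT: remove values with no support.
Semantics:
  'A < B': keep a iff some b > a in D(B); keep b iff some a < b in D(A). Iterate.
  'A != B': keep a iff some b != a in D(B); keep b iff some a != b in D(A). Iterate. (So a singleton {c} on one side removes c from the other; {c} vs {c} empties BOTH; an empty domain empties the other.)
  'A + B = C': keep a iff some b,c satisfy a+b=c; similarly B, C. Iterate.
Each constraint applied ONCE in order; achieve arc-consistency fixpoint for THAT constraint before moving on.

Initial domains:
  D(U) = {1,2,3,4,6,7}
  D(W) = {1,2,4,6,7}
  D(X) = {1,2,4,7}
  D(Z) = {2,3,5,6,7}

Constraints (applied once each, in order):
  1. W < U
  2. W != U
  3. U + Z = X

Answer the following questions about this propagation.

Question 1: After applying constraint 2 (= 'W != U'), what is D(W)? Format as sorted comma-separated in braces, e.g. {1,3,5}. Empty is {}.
Answer: {1,2,4,6}

Derivation:
Constraint 1 (W < U) on D(W)={1,2,4,6,7} D(U)={1,2,3,4,6,7}: W {1,2,4,6,7}->{1,2,4,6}; U {1,2,3,4,6,7}->{2,3,4,6,7}
Constraint 2 (W != U) on D(W)={1,2,4,6} D(U)={2,3,4,6,7}: no change
So after constraint 2: D(W) = {1,2,4,6}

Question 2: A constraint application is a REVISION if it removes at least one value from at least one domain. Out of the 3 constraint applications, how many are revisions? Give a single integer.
Answer: 2

Derivation:
Constraint 1 (W < U) on D(W)={1,2,4,6,7} D(U)={1,2,3,4,6,7}: W {1,2,4,6,7}->{1,2,4,6}; U {1,2,3,4,6,7}->{2,3,4,6,7} => REVISION
Constraint 2 (W != U) on D(W)={1,2,4,6} D(U)={2,3,4,6,7}: no change => not a revision
Constraint 3 (U + Z = X) on D(U)={2,3,4,6,7} D(Z)={2,3,5,6,7} D(X)={1,2,4,7}: U {2,3,4,6,7}->{2,4}; Z {2,3,5,6,7}->{2,3,5}; X {1,2,4,7}->{4,7} => REVISION
Total revisions = 2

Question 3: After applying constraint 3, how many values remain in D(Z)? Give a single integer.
Constraint 1 (W < U) on D(W)={1,2,4,6,7} D(U)={1,2,3,4,6,7}: W {1,2,4,6,7}->{1,2,4,6}; U {1,2,3,4,6,7}->{2,3,4,6,7}
Constraint 2 (W != U) on D(W)={1,2,4,6} D(U)={2,3,4,6,7}: no change
Constraint 3 (U + Z = X) on D(U)={2,3,4,6,7} D(Z)={2,3,5,6,7} D(X)={1,2,4,7}: U {2,3,4,6,7}->{2,4}; Z {2,3,5,6,7}->{2,3,5}; X {1,2,4,7}->{4,7}
So after constraint 3: D(Z)={2,3,5}, size = 3

Answer: 3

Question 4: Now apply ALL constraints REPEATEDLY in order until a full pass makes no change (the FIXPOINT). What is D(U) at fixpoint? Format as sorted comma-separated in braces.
Answer: {2,4}

Derivation:
pass 0 (initial): D(U)={1,2,3,4,6,7}
pass 1: U {1,2,3,4,6,7}->{2,4}; W {1,2,4,6,7}->{1,2,4,6}; X {1,2,4,7}->{4,7}; Z {2,3,5,6,7}->{2,3,5}
pass 2: W {1,2,4,6}->{1,2}
pass 3: no change
Fixpoint after 3 passes: D(U) = {2,4}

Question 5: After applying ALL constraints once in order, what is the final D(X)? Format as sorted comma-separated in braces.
Answer: {4,7}

Derivation:
Constraint 1 (W < U) on D(W)={1,2,4,6,7} D(U)={1,2,3,4,6,7}: W {1,2,4,6,7}->{1,2,4,6}; U {1,2,3,4,6,7}->{2,3,4,6,7}
Constraint 2 (W != U) on D(W)={1,2,4,6} D(U)={2,3,4,6,7}: no change
Constraint 3 (U + Z = X) on D(U)={2,3,4,6,7} D(Z)={2,3,5,6,7} D(X)={1,2,4,7}: U {2,3,4,6,7}->{2,4}; Z {2,3,5,6,7}->{2,3,5}; X {1,2,4,7}->{4,7}
So after all 3 constraints: D(X) = {4,7}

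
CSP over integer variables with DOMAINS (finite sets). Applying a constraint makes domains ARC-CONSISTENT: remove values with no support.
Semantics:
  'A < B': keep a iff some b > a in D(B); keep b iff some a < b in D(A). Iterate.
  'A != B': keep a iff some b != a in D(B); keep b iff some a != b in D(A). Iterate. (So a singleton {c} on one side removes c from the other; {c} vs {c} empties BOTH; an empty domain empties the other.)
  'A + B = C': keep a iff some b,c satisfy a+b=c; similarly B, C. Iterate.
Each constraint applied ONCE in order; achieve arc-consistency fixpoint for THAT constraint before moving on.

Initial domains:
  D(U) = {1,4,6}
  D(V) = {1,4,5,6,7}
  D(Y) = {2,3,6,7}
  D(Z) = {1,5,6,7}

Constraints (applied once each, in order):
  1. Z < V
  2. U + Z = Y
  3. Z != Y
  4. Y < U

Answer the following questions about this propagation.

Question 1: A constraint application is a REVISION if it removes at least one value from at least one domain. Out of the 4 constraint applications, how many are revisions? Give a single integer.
Constraint 1 (Z < V) on D(Z)={1,5,6,7} D(V)={1,4,5,6,7}: Z {1,5,6,7}->{1,5,6}; V {1,4,5,6,7}->{4,5,6,7} => REVISION
Constraint 2 (U + Z = Y) on D(U)={1,4,6} D(Z)={1,5,6} D(Y)={2,3,6,7}: U {1,4,6}->{1,6}; Y {2,3,6,7}->{2,6,7} => REVISION
Constraint 3 (Z != Y) on D(Z)={1,5,6} D(Y)={2,6,7}: no change => not a revision
Constraint 4 (Y < U) on D(Y)={2,6,7} D(U)={1,6}: Y {2,6,7}->{2}; U {1,6}->{6} => REVISION
Total revisions = 3

Answer: 3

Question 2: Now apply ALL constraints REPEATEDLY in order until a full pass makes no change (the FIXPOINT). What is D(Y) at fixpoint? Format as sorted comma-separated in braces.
Answer: {}

Derivation:
pass 0 (initial): D(Y)={2,3,6,7}
pass 1: U {1,4,6}->{6}; V {1,4,5,6,7}->{4,5,6,7}; Y {2,3,6,7}->{2}; Z {1,5,6,7}->{1,5,6}
pass 2: U {6}->{}; Y {2}->{}; Z {1,5,6}->{}
pass 3: V {4,5,6,7}->{}
pass 4: no change
Fixpoint after 4 passes: D(Y) = {}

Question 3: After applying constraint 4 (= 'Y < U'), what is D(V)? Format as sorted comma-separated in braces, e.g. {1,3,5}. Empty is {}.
Constraint 1 (Z < V) on D(Z)={1,5,6,7} D(V)={1,4,5,6,7}: Z {1,5,6,7}->{1,5,6}; V {1,4,5,6,7}->{4,5,6,7}
Constraint 2 (U + Z = Y) on D(U)={1,4,6} D(Z)={1,5,6} D(Y)={2,3,6,7}: U {1,4,6}->{1,6}; Y {2,3,6,7}->{2,6,7}
Constraint 3 (Z != Y) on D(Z)={1,5,6} D(Y)={2,6,7}: no change
Constraint 4 (Y < U) on D(Y)={2,6,7} D(U)={1,6}: Y {2,6,7}->{2}; U {1,6}->{6}
So after constraint 4: D(V) = {4,5,6,7}

Answer: {4,5,6,7}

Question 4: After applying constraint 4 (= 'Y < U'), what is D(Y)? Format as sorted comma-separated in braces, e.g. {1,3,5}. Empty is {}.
Answer: {2}

Derivation:
Constraint 1 (Z < V) on D(Z)={1,5,6,7} D(V)={1,4,5,6,7}: Z {1,5,6,7}->{1,5,6}; V {1,4,5,6,7}->{4,5,6,7}
Constraint 2 (U + Z = Y) on D(U)={1,4,6} D(Z)={1,5,6} D(Y)={2,3,6,7}: U {1,4,6}->{1,6}; Y {2,3,6,7}->{2,6,7}
Constraint 3 (Z != Y) on D(Z)={1,5,6} D(Y)={2,6,7}: no change
Constraint 4 (Y < U) on D(Y)={2,6,7} D(U)={1,6}: Y {2,6,7}->{2}; U {1,6}->{6}
So after constraint 4: D(Y) = {2}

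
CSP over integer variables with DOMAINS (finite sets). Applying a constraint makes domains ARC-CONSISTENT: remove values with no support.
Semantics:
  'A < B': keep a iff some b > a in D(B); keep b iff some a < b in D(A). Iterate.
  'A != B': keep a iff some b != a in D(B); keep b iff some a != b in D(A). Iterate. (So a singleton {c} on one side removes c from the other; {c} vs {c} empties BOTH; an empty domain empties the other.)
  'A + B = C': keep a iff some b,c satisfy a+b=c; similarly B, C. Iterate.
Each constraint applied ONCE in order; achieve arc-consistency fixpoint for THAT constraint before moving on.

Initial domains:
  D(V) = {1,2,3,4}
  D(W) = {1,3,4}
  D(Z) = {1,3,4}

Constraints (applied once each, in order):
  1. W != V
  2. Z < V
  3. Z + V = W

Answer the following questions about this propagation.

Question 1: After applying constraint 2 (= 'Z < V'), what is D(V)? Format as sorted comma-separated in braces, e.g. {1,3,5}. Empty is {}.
Answer: {2,3,4}

Derivation:
Constraint 1 (W != V) on D(W)={1,3,4} D(V)={1,2,3,4}: no change
Constraint 2 (Z < V) on D(Z)={1,3,4} D(V)={1,2,3,4}: Z {1,3,4}->{1,3}; V {1,2,3,4}->{2,3,4}
So after constraint 2: D(V) = {2,3,4}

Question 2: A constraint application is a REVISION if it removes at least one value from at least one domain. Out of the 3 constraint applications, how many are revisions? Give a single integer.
Answer: 2

Derivation:
Constraint 1 (W != V) on D(W)={1,3,4} D(V)={1,2,3,4}: no change => not a revision
Constraint 2 (Z < V) on D(Z)={1,3,4} D(V)={1,2,3,4}: Z {1,3,4}->{1,3}; V {1,2,3,4}->{2,3,4} => REVISION
Constraint 3 (Z + V = W) on D(Z)={1,3} D(V)={2,3,4} D(W)={1,3,4}: Z {1,3}->{1}; V {2,3,4}->{2,3}; W {1,3,4}->{3,4} => REVISION
Total revisions = 2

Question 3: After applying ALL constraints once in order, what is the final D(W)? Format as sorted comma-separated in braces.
Constraint 1 (W != V) on D(W)={1,3,4} D(V)={1,2,3,4}: no change
Constraint 2 (Z < V) on D(Z)={1,3,4} D(V)={1,2,3,4}: Z {1,3,4}->{1,3}; V {1,2,3,4}->{2,3,4}
Constraint 3 (Z + V = W) on D(Z)={1,3} D(V)={2,3,4} D(W)={1,3,4}: Z {1,3}->{1}; V {2,3,4}->{2,3}; W {1,3,4}->{3,4}
So after all 3 constraints: D(W) = {3,4}

Answer: {3,4}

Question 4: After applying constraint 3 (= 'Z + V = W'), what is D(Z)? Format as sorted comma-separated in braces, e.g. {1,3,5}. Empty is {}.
Constraint 1 (W != V) on D(W)={1,3,4} D(V)={1,2,3,4}: no change
Constraint 2 (Z < V) on D(Z)={1,3,4} D(V)={1,2,3,4}: Z {1,3,4}->{1,3}; V {1,2,3,4}->{2,3,4}
Constraint 3 (Z + V = W) on D(Z)={1,3} D(V)={2,3,4} D(W)={1,3,4}: Z {1,3}->{1}; V {2,3,4}->{2,3}; W {1,3,4}->{3,4}
So after constraint 3: D(Z) = {1}

Answer: {1}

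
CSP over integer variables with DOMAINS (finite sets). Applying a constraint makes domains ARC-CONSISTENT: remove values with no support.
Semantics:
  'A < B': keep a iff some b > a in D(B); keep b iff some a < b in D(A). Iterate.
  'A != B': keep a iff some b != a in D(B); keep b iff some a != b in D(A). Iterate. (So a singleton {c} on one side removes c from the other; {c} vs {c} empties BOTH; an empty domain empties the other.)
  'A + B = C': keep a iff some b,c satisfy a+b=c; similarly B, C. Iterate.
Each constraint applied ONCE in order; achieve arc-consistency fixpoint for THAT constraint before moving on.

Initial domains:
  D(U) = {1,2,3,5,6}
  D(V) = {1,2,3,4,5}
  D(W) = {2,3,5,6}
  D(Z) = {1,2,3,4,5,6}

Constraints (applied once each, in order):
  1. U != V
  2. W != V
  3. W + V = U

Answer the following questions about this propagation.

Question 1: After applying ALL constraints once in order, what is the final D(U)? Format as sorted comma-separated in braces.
Constraint 1 (U != V) on D(U)={1,2,3,5,6} D(V)={1,2,3,4,5}: no change
Constraint 2 (W != V) on D(W)={2,3,5,6} D(V)={1,2,3,4,5}: no change
Constraint 3 (W + V = U) on D(W)={2,3,5,6} D(V)={1,2,3,4,5} D(U)={1,2,3,5,6}: W {2,3,5,6}->{2,3,5}; V {1,2,3,4,5}->{1,2,3,4}; U {1,2,3,5,6}->{3,5,6}
So after all 3 constraints: D(U) = {3,5,6}

Answer: {3,5,6}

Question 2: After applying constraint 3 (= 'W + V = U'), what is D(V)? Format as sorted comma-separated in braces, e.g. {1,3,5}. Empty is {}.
Constraint 1 (U != V) on D(U)={1,2,3,5,6} D(V)={1,2,3,4,5}: no change
Constraint 2 (W != V) on D(W)={2,3,5,6} D(V)={1,2,3,4,5}: no change
Constraint 3 (W + V = U) on D(W)={2,3,5,6} D(V)={1,2,3,4,5} D(U)={1,2,3,5,6}: W {2,3,5,6}->{2,3,5}; V {1,2,3,4,5}->{1,2,3,4}; U {1,2,3,5,6}->{3,5,6}
So after constraint 3: D(V) = {1,2,3,4}

Answer: {1,2,3,4}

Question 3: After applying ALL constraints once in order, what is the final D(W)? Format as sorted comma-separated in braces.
Answer: {2,3,5}

Derivation:
Constraint 1 (U != V) on D(U)={1,2,3,5,6} D(V)={1,2,3,4,5}: no change
Constraint 2 (W != V) on D(W)={2,3,5,6} D(V)={1,2,3,4,5}: no change
Constraint 3 (W + V = U) on D(W)={2,3,5,6} D(V)={1,2,3,4,5} D(U)={1,2,3,5,6}: W {2,3,5,6}->{2,3,5}; V {1,2,3,4,5}->{1,2,3,4}; U {1,2,3,5,6}->{3,5,6}
So after all 3 constraints: D(W) = {2,3,5}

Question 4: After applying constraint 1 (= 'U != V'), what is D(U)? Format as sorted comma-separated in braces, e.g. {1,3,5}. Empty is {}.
Constraint 1 (U != V) on D(U)={1,2,3,5,6} D(V)={1,2,3,4,5}: no change
So after constraint 1: D(U) = {1,2,3,5,6}

Answer: {1,2,3,5,6}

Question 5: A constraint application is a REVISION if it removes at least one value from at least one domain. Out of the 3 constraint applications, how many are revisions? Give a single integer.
Answer: 1

Derivation:
Constraint 1 (U != V) on D(U)={1,2,3,5,6} D(V)={1,2,3,4,5}: no change => not a revision
Constraint 2 (W != V) on D(W)={2,3,5,6} D(V)={1,2,3,4,5}: no change => not a revision
Constraint 3 (W + V = U) on D(W)={2,3,5,6} D(V)={1,2,3,4,5} D(U)={1,2,3,5,6}: W {2,3,5,6}->{2,3,5}; V {1,2,3,4,5}->{1,2,3,4}; U {1,2,3,5,6}->{3,5,6} => REVISION
Total revisions = 1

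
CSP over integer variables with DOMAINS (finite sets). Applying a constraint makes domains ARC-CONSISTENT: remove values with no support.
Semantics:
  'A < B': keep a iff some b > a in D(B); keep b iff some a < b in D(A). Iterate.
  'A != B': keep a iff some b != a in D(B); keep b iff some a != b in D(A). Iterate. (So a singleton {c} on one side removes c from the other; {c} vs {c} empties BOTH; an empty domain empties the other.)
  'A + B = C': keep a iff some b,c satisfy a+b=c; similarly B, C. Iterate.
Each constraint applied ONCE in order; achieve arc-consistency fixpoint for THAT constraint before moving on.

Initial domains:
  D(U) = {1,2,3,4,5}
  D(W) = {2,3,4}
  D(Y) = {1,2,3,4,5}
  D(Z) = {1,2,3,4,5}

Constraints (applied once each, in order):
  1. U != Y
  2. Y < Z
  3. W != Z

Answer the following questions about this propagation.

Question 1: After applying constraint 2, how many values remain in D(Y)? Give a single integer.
Constraint 1 (U != Y) on D(U)={1,2,3,4,5} D(Y)={1,2,3,4,5}: no change
Constraint 2 (Y < Z) on D(Y)={1,2,3,4,5} D(Z)={1,2,3,4,5}: Y {1,2,3,4,5}->{1,2,3,4}; Z {1,2,3,4,5}->{2,3,4,5}
So after constraint 2: D(Y)={1,2,3,4}, size = 4

Answer: 4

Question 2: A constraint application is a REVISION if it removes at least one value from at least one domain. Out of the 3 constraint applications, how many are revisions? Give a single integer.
Constraint 1 (U != Y) on D(U)={1,2,3,4,5} D(Y)={1,2,3,4,5}: no change => not a revision
Constraint 2 (Y < Z) on D(Y)={1,2,3,4,5} D(Z)={1,2,3,4,5}: Y {1,2,3,4,5}->{1,2,3,4}; Z {1,2,3,4,5}->{2,3,4,5} => REVISION
Constraint 3 (W != Z) on D(W)={2,3,4} D(Z)={2,3,4,5}: no change => not a revision
Total revisions = 1

Answer: 1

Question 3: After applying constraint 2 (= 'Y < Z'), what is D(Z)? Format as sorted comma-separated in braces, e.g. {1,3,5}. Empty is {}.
Constraint 1 (U != Y) on D(U)={1,2,3,4,5} D(Y)={1,2,3,4,5}: no change
Constraint 2 (Y < Z) on D(Y)={1,2,3,4,5} D(Z)={1,2,3,4,5}: Y {1,2,3,4,5}->{1,2,3,4}; Z {1,2,3,4,5}->{2,3,4,5}
So after constraint 2: D(Z) = {2,3,4,5}

Answer: {2,3,4,5}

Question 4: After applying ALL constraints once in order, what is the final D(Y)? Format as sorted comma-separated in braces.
Answer: {1,2,3,4}

Derivation:
Constraint 1 (U != Y) on D(U)={1,2,3,4,5} D(Y)={1,2,3,4,5}: no change
Constraint 2 (Y < Z) on D(Y)={1,2,3,4,5} D(Z)={1,2,3,4,5}: Y {1,2,3,4,5}->{1,2,3,4}; Z {1,2,3,4,5}->{2,3,4,5}
Constraint 3 (W != Z) on D(W)={2,3,4} D(Z)={2,3,4,5}: no change
So after all 3 constraints: D(Y) = {1,2,3,4}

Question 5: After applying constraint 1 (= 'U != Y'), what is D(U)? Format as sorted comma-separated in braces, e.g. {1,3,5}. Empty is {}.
Constraint 1 (U != Y) on D(U)={1,2,3,4,5} D(Y)={1,2,3,4,5}: no change
So after constraint 1: D(U) = {1,2,3,4,5}

Answer: {1,2,3,4,5}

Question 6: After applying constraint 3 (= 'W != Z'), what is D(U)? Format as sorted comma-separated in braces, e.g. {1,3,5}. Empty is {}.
Answer: {1,2,3,4,5}

Derivation:
Constraint 1 (U != Y) on D(U)={1,2,3,4,5} D(Y)={1,2,3,4,5}: no change
Constraint 2 (Y < Z) on D(Y)={1,2,3,4,5} D(Z)={1,2,3,4,5}: Y {1,2,3,4,5}->{1,2,3,4}; Z {1,2,3,4,5}->{2,3,4,5}
Constraint 3 (W != Z) on D(W)={2,3,4} D(Z)={2,3,4,5}: no change
So after constraint 3: D(U) = {1,2,3,4,5}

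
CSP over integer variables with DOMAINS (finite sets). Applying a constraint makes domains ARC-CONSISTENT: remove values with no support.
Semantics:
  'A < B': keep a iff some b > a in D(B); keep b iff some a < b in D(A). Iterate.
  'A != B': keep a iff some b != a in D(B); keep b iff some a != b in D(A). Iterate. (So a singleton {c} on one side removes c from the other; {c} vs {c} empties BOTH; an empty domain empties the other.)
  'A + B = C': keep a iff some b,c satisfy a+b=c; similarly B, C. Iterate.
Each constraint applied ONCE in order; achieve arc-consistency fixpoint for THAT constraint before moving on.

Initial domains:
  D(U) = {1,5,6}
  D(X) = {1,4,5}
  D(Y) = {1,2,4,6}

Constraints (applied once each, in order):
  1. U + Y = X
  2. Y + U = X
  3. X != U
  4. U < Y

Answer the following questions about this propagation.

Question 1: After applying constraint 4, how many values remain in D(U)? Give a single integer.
Answer: 1

Derivation:
Constraint 1 (U + Y = X) on D(U)={1,5,6} D(Y)={1,2,4,6} D(X)={1,4,5}: U {1,5,6}->{1}; Y {1,2,4,6}->{4}; X {1,4,5}->{5}
Constraint 2 (Y + U = X) on D(Y)={4} D(U)={1} D(X)={5}: no change
Constraint 3 (X != U) on D(X)={5} D(U)={1}: no change
Constraint 4 (U < Y) on D(U)={1} D(Y)={4}: no change
So after constraint 4: D(U)={1}, size = 1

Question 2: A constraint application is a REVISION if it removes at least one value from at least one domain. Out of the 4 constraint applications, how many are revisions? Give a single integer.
Answer: 1

Derivation:
Constraint 1 (U + Y = X) on D(U)={1,5,6} D(Y)={1,2,4,6} D(X)={1,4,5}: U {1,5,6}->{1}; Y {1,2,4,6}->{4}; X {1,4,5}->{5} => REVISION
Constraint 2 (Y + U = X) on D(Y)={4} D(U)={1} D(X)={5}: no change => not a revision
Constraint 3 (X != U) on D(X)={5} D(U)={1}: no change => not a revision
Constraint 4 (U < Y) on D(U)={1} D(Y)={4}: no change => not a revision
Total revisions = 1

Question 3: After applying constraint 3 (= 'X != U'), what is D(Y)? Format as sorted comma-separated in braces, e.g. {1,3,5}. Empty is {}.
Answer: {4}

Derivation:
Constraint 1 (U + Y = X) on D(U)={1,5,6} D(Y)={1,2,4,6} D(X)={1,4,5}: U {1,5,6}->{1}; Y {1,2,4,6}->{4}; X {1,4,5}->{5}
Constraint 2 (Y + U = X) on D(Y)={4} D(U)={1} D(X)={5}: no change
Constraint 3 (X != U) on D(X)={5} D(U)={1}: no change
So after constraint 3: D(Y) = {4}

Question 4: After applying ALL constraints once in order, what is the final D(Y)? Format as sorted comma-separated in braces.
Constraint 1 (U + Y = X) on D(U)={1,5,6} D(Y)={1,2,4,6} D(X)={1,4,5}: U {1,5,6}->{1}; Y {1,2,4,6}->{4}; X {1,4,5}->{5}
Constraint 2 (Y + U = X) on D(Y)={4} D(U)={1} D(X)={5}: no change
Constraint 3 (X != U) on D(X)={5} D(U)={1}: no change
Constraint 4 (U < Y) on D(U)={1} D(Y)={4}: no change
So after all 4 constraints: D(Y) = {4}

Answer: {4}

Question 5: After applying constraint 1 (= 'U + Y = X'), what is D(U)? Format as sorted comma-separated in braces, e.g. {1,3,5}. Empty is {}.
Answer: {1}

Derivation:
Constraint 1 (U + Y = X) on D(U)={1,5,6} D(Y)={1,2,4,6} D(X)={1,4,5}: U {1,5,6}->{1}; Y {1,2,4,6}->{4}; X {1,4,5}->{5}
So after constraint 1: D(U) = {1}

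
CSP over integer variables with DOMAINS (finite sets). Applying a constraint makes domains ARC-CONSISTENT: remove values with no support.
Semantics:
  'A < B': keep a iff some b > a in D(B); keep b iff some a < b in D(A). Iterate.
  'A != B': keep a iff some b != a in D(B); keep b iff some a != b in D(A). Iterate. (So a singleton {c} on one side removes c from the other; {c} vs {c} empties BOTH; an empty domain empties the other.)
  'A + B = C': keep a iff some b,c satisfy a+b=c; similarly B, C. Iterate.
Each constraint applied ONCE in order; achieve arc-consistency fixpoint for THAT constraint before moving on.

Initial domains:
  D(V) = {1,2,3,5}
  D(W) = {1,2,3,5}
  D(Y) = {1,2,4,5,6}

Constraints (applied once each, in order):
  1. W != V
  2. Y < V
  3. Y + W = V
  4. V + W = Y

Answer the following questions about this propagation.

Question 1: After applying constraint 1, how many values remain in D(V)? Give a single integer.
Constraint 1 (W != V) on D(W)={1,2,3,5} D(V)={1,2,3,5}: no change
So after constraint 1: D(V)={1,2,3,5}, size = 4

Answer: 4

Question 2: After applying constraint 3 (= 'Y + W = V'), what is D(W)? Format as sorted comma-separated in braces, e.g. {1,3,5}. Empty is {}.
Constraint 1 (W != V) on D(W)={1,2,3,5} D(V)={1,2,3,5}: no change
Constraint 2 (Y < V) on D(Y)={1,2,4,5,6} D(V)={1,2,3,5}: Y {1,2,4,5,6}->{1,2,4}; V {1,2,3,5}->{2,3,5}
Constraint 3 (Y + W = V) on D(Y)={1,2,4} D(W)={1,2,3,5} D(V)={2,3,5}: W {1,2,3,5}->{1,2,3}
So after constraint 3: D(W) = {1,2,3}

Answer: {1,2,3}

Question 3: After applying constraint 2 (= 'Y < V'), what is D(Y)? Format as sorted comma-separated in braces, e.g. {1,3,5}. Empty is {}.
Constraint 1 (W != V) on D(W)={1,2,3,5} D(V)={1,2,3,5}: no change
Constraint 2 (Y < V) on D(Y)={1,2,4,5,6} D(V)={1,2,3,5}: Y {1,2,4,5,6}->{1,2,4}; V {1,2,3,5}->{2,3,5}
So after constraint 2: D(Y) = {1,2,4}

Answer: {1,2,4}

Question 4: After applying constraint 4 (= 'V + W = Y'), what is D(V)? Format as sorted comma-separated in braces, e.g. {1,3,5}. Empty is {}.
Constraint 1 (W != V) on D(W)={1,2,3,5} D(V)={1,2,3,5}: no change
Constraint 2 (Y < V) on D(Y)={1,2,4,5,6} D(V)={1,2,3,5}: Y {1,2,4,5,6}->{1,2,4}; V {1,2,3,5}->{2,3,5}
Constraint 3 (Y + W = V) on D(Y)={1,2,4} D(W)={1,2,3,5} D(V)={2,3,5}: W {1,2,3,5}->{1,2,3}
Constraint 4 (V + W = Y) on D(V)={2,3,5} D(W)={1,2,3} D(Y)={1,2,4}: V {2,3,5}->{2,3}; W {1,2,3}->{1,2}; Y {1,2,4}->{4}
So after constraint 4: D(V) = {2,3}

Answer: {2,3}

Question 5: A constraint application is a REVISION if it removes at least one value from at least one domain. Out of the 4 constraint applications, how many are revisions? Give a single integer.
Constraint 1 (W != V) on D(W)={1,2,3,5} D(V)={1,2,3,5}: no change => not a revision
Constraint 2 (Y < V) on D(Y)={1,2,4,5,6} D(V)={1,2,3,5}: Y {1,2,4,5,6}->{1,2,4}; V {1,2,3,5}->{2,3,5} => REVISION
Constraint 3 (Y + W = V) on D(Y)={1,2,4} D(W)={1,2,3,5} D(V)={2,3,5}: W {1,2,3,5}->{1,2,3} => REVISION
Constraint 4 (V + W = Y) on D(V)={2,3,5} D(W)={1,2,3} D(Y)={1,2,4}: V {2,3,5}->{2,3}; W {1,2,3}->{1,2}; Y {1,2,4}->{4} => REVISION
Total revisions = 3

Answer: 3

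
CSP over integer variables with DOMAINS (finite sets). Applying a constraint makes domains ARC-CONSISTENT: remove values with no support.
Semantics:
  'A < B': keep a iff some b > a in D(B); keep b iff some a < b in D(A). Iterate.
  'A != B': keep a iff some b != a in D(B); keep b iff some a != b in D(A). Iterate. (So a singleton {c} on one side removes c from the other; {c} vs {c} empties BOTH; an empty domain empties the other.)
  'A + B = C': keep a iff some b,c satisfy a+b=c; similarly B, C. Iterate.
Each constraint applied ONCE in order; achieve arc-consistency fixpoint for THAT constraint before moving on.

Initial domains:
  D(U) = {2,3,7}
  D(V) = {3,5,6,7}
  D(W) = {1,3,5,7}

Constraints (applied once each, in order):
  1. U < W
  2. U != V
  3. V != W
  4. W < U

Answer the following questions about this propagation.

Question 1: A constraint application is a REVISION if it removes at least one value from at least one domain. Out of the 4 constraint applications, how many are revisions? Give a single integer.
Constraint 1 (U < W) on D(U)={2,3,7} D(W)={1,3,5,7}: U {2,3,7}->{2,3}; W {1,3,5,7}->{3,5,7} => REVISION
Constraint 2 (U != V) on D(U)={2,3} D(V)={3,5,6,7}: no change => not a revision
Constraint 3 (V != W) on D(V)={3,5,6,7} D(W)={3,5,7}: no change => not a revision
Constraint 4 (W < U) on D(W)={3,5,7} D(U)={2,3}: W {3,5,7}->{}; U {2,3}->{} => REVISION
Total revisions = 2

Answer: 2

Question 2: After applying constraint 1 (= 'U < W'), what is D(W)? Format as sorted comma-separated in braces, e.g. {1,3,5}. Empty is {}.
Constraint 1 (U < W) on D(U)={2,3,7} D(W)={1,3,5,7}: U {2,3,7}->{2,3}; W {1,3,5,7}->{3,5,7}
So after constraint 1: D(W) = {3,5,7}

Answer: {3,5,7}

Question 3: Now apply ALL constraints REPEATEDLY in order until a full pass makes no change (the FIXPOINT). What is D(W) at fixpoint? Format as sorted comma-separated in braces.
Answer: {}

Derivation:
pass 0 (initial): D(W)={1,3,5,7}
pass 1: U {2,3,7}->{}; W {1,3,5,7}->{}
pass 2: V {3,5,6,7}->{}
pass 3: no change
Fixpoint after 3 passes: D(W) = {}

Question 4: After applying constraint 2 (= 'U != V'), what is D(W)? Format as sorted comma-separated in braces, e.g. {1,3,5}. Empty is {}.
Answer: {3,5,7}

Derivation:
Constraint 1 (U < W) on D(U)={2,3,7} D(W)={1,3,5,7}: U {2,3,7}->{2,3}; W {1,3,5,7}->{3,5,7}
Constraint 2 (U != V) on D(U)={2,3} D(V)={3,5,6,7}: no change
So after constraint 2: D(W) = {3,5,7}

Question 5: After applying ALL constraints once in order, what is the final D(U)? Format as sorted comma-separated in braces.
Constraint 1 (U < W) on D(U)={2,3,7} D(W)={1,3,5,7}: U {2,3,7}->{2,3}; W {1,3,5,7}->{3,5,7}
Constraint 2 (U != V) on D(U)={2,3} D(V)={3,5,6,7}: no change
Constraint 3 (V != W) on D(V)={3,5,6,7} D(W)={3,5,7}: no change
Constraint 4 (W < U) on D(W)={3,5,7} D(U)={2,3}: W {3,5,7}->{}; U {2,3}->{}
So after all 4 constraints: D(U) = {}

Answer: {}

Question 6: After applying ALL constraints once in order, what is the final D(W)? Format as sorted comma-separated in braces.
Constraint 1 (U < W) on D(U)={2,3,7} D(W)={1,3,5,7}: U {2,3,7}->{2,3}; W {1,3,5,7}->{3,5,7}
Constraint 2 (U != V) on D(U)={2,3} D(V)={3,5,6,7}: no change
Constraint 3 (V != W) on D(V)={3,5,6,7} D(W)={3,5,7}: no change
Constraint 4 (W < U) on D(W)={3,5,7} D(U)={2,3}: W {3,5,7}->{}; U {2,3}->{}
So after all 4 constraints: D(W) = {}

Answer: {}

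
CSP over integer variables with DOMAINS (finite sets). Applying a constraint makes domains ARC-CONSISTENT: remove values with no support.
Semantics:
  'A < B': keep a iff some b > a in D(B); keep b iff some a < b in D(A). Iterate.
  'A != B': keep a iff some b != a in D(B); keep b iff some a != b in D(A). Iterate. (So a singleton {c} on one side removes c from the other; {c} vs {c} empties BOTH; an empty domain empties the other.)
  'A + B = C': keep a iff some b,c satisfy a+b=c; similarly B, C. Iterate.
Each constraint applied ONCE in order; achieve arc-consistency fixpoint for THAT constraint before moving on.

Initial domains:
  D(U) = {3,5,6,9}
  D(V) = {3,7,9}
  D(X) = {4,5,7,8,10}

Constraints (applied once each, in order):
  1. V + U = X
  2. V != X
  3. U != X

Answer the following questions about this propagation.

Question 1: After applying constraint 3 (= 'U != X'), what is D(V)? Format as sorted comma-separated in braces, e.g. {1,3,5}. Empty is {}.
Answer: {3,7}

Derivation:
Constraint 1 (V + U = X) on D(V)={3,7,9} D(U)={3,5,6,9} D(X)={4,5,7,8,10}: V {3,7,9}->{3,7}; U {3,5,6,9}->{3,5}; X {4,5,7,8,10}->{8,10}
Constraint 2 (V != X) on D(V)={3,7} D(X)={8,10}: no change
Constraint 3 (U != X) on D(U)={3,5} D(X)={8,10}: no change
So after constraint 3: D(V) = {3,7}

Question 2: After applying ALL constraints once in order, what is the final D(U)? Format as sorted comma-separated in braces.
Constraint 1 (V + U = X) on D(V)={3,7,9} D(U)={3,5,6,9} D(X)={4,5,7,8,10}: V {3,7,9}->{3,7}; U {3,5,6,9}->{3,5}; X {4,5,7,8,10}->{8,10}
Constraint 2 (V != X) on D(V)={3,7} D(X)={8,10}: no change
Constraint 3 (U != X) on D(U)={3,5} D(X)={8,10}: no change
So after all 3 constraints: D(U) = {3,5}

Answer: {3,5}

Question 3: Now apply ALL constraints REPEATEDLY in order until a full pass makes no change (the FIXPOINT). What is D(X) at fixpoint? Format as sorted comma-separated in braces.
pass 0 (initial): D(X)={4,5,7,8,10}
pass 1: U {3,5,6,9}->{3,5}; V {3,7,9}->{3,7}; X {4,5,7,8,10}->{8,10}
pass 2: no change
Fixpoint after 2 passes: D(X) = {8,10}

Answer: {8,10}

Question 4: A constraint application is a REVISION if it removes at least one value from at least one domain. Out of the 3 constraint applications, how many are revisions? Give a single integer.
Answer: 1

Derivation:
Constraint 1 (V + U = X) on D(V)={3,7,9} D(U)={3,5,6,9} D(X)={4,5,7,8,10}: V {3,7,9}->{3,7}; U {3,5,6,9}->{3,5}; X {4,5,7,8,10}->{8,10} => REVISION
Constraint 2 (V != X) on D(V)={3,7} D(X)={8,10}: no change => not a revision
Constraint 3 (U != X) on D(U)={3,5} D(X)={8,10}: no change => not a revision
Total revisions = 1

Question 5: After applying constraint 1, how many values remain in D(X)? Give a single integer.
Constraint 1 (V + U = X) on D(V)={3,7,9} D(U)={3,5,6,9} D(X)={4,5,7,8,10}: V {3,7,9}->{3,7}; U {3,5,6,9}->{3,5}; X {4,5,7,8,10}->{8,10}
So after constraint 1: D(X)={8,10}, size = 2

Answer: 2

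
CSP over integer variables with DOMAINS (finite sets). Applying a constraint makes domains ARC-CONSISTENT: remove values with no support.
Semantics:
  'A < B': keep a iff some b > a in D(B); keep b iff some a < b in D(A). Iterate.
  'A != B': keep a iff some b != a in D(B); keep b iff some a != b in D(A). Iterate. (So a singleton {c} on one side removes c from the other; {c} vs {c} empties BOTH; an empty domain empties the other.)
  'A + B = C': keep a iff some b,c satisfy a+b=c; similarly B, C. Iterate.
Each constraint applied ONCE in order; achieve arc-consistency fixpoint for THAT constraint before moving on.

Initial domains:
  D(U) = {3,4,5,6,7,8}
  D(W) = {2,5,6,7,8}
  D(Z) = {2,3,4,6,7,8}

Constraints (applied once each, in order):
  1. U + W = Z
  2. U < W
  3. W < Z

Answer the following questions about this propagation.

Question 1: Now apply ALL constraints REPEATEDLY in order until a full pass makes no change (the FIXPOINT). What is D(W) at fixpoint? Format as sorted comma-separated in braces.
pass 0 (initial): D(W)={2,5,6,7,8}
pass 1: U {3,4,5,6,7,8}->{3,4}; W {2,5,6,7,8}->{5}; Z {2,3,4,6,7,8}->{6,7,8}
pass 2: U {3,4}->{3}; Z {6,7,8}->{8}
pass 3: no change
Fixpoint after 3 passes: D(W) = {5}

Answer: {5}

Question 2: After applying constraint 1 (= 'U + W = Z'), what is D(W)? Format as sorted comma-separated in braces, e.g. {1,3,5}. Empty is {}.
Constraint 1 (U + W = Z) on D(U)={3,4,5,6,7,8} D(W)={2,5,6,7,8} D(Z)={2,3,4,6,7,8}: U {3,4,5,6,7,8}->{3,4,5,6}; W {2,5,6,7,8}->{2,5}; Z {2,3,4,6,7,8}->{6,7,8}
So after constraint 1: D(W) = {2,5}

Answer: {2,5}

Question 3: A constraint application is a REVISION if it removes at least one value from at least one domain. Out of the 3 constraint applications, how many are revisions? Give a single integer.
Constraint 1 (U + W = Z) on D(U)={3,4,5,6,7,8} D(W)={2,5,6,7,8} D(Z)={2,3,4,6,7,8}: U {3,4,5,6,7,8}->{3,4,5,6}; W {2,5,6,7,8}->{2,5}; Z {2,3,4,6,7,8}->{6,7,8} => REVISION
Constraint 2 (U < W) on D(U)={3,4,5,6} D(W)={2,5}: U {3,4,5,6}->{3,4}; W {2,5}->{5} => REVISION
Constraint 3 (W < Z) on D(W)={5} D(Z)={6,7,8}: no change => not a revision
Total revisions = 2

Answer: 2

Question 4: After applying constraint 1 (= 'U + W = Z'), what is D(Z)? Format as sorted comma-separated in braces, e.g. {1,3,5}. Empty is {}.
Answer: {6,7,8}

Derivation:
Constraint 1 (U + W = Z) on D(U)={3,4,5,6,7,8} D(W)={2,5,6,7,8} D(Z)={2,3,4,6,7,8}: U {3,4,5,6,7,8}->{3,4,5,6}; W {2,5,6,7,8}->{2,5}; Z {2,3,4,6,7,8}->{6,7,8}
So after constraint 1: D(Z) = {6,7,8}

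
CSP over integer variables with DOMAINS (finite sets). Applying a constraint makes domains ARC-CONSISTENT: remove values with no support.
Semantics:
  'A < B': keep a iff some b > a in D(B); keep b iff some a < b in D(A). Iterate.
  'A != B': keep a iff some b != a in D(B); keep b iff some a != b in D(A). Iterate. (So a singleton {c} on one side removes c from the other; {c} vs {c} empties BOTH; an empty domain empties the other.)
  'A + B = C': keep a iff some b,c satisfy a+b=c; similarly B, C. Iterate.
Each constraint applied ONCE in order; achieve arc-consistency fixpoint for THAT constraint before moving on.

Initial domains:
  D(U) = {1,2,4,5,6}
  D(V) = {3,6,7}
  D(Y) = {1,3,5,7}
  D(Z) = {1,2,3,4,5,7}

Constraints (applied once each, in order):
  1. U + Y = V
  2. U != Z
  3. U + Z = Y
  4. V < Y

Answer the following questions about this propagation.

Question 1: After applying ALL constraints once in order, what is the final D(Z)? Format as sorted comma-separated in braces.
Answer: {1,2,3,4}

Derivation:
Constraint 1 (U + Y = V) on D(U)={1,2,4,5,6} D(Y)={1,3,5,7} D(V)={3,6,7}: Y {1,3,5,7}->{1,3,5}
Constraint 2 (U != Z) on D(U)={1,2,4,5,6} D(Z)={1,2,3,4,5,7}: no change
Constraint 3 (U + Z = Y) on D(U)={1,2,4,5,6} D(Z)={1,2,3,4,5,7} D(Y)={1,3,5}: U {1,2,4,5,6}->{1,2,4}; Z {1,2,3,4,5,7}->{1,2,3,4}; Y {1,3,5}->{3,5}
Constraint 4 (V < Y) on D(V)={3,6,7} D(Y)={3,5}: V {3,6,7}->{3}; Y {3,5}->{5}
So after all 4 constraints: D(Z) = {1,2,3,4}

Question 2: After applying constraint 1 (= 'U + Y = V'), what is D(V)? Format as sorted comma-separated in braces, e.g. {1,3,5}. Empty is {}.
Answer: {3,6,7}

Derivation:
Constraint 1 (U + Y = V) on D(U)={1,2,4,5,6} D(Y)={1,3,5,7} D(V)={3,6,7}: Y {1,3,5,7}->{1,3,5}
So after constraint 1: D(V) = {3,6,7}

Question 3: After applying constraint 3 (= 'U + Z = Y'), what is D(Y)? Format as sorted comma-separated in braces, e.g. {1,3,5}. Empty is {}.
Constraint 1 (U + Y = V) on D(U)={1,2,4,5,6} D(Y)={1,3,5,7} D(V)={3,6,7}: Y {1,3,5,7}->{1,3,5}
Constraint 2 (U != Z) on D(U)={1,2,4,5,6} D(Z)={1,2,3,4,5,7}: no change
Constraint 3 (U + Z = Y) on D(U)={1,2,4,5,6} D(Z)={1,2,3,4,5,7} D(Y)={1,3,5}: U {1,2,4,5,6}->{1,2,4}; Z {1,2,3,4,5,7}->{1,2,3,4}; Y {1,3,5}->{3,5}
So after constraint 3: D(Y) = {3,5}

Answer: {3,5}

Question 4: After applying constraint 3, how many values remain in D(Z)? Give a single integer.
Constraint 1 (U + Y = V) on D(U)={1,2,4,5,6} D(Y)={1,3,5,7} D(V)={3,6,7}: Y {1,3,5,7}->{1,3,5}
Constraint 2 (U != Z) on D(U)={1,2,4,5,6} D(Z)={1,2,3,4,5,7}: no change
Constraint 3 (U + Z = Y) on D(U)={1,2,4,5,6} D(Z)={1,2,3,4,5,7} D(Y)={1,3,5}: U {1,2,4,5,6}->{1,2,4}; Z {1,2,3,4,5,7}->{1,2,3,4}; Y {1,3,5}->{3,5}
So after constraint 3: D(Z)={1,2,3,4}, size = 4

Answer: 4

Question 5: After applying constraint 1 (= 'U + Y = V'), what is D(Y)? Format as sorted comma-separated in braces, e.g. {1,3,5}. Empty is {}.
Answer: {1,3,5}

Derivation:
Constraint 1 (U + Y = V) on D(U)={1,2,4,5,6} D(Y)={1,3,5,7} D(V)={3,6,7}: Y {1,3,5,7}->{1,3,5}
So after constraint 1: D(Y) = {1,3,5}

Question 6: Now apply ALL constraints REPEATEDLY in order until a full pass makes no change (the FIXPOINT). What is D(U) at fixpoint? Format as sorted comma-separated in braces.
Answer: {}

Derivation:
pass 0 (initial): D(U)={1,2,4,5,6}
pass 1: U {1,2,4,5,6}->{1,2,4}; V {3,6,7}->{3}; Y {1,3,5,7}->{5}; Z {1,2,3,4,5,7}->{1,2,3,4}
pass 2: U {1,2,4}->{}; V {3}->{}; Y {5}->{}; Z {1,2,3,4}->{}
pass 3: no change
Fixpoint after 3 passes: D(U) = {}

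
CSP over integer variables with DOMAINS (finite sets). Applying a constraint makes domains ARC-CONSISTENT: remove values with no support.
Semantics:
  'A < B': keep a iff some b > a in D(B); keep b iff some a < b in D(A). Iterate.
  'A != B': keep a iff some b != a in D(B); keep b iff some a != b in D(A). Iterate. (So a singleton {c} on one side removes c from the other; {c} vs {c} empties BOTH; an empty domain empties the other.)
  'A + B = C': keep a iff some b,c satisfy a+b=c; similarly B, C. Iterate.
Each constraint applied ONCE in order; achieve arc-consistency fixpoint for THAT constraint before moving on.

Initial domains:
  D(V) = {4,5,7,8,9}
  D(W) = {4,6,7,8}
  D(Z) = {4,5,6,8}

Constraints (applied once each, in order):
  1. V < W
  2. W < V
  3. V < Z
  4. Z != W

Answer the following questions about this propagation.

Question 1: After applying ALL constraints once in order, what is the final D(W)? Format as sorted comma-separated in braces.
Constraint 1 (V < W) on D(V)={4,5,7,8,9} D(W)={4,6,7,8}: V {4,5,7,8,9}->{4,5,7}; W {4,6,7,8}->{6,7,8}
Constraint 2 (W < V) on D(W)={6,7,8} D(V)={4,5,7}: W {6,7,8}->{6}; V {4,5,7}->{7}
Constraint 3 (V < Z) on D(V)={7} D(Z)={4,5,6,8}: Z {4,5,6,8}->{8}
Constraint 4 (Z != W) on D(Z)={8} D(W)={6}: no change
So after all 4 constraints: D(W) = {6}

Answer: {6}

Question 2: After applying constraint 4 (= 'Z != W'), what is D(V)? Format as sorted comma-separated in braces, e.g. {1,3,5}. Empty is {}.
Constraint 1 (V < W) on D(V)={4,5,7,8,9} D(W)={4,6,7,8}: V {4,5,7,8,9}->{4,5,7}; W {4,6,7,8}->{6,7,8}
Constraint 2 (W < V) on D(W)={6,7,8} D(V)={4,5,7}: W {6,7,8}->{6}; V {4,5,7}->{7}
Constraint 3 (V < Z) on D(V)={7} D(Z)={4,5,6,8}: Z {4,5,6,8}->{8}
Constraint 4 (Z != W) on D(Z)={8} D(W)={6}: no change
So after constraint 4: D(V) = {7}

Answer: {7}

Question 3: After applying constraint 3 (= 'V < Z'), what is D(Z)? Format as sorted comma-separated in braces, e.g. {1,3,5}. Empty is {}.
Constraint 1 (V < W) on D(V)={4,5,7,8,9} D(W)={4,6,7,8}: V {4,5,7,8,9}->{4,5,7}; W {4,6,7,8}->{6,7,8}
Constraint 2 (W < V) on D(W)={6,7,8} D(V)={4,5,7}: W {6,7,8}->{6}; V {4,5,7}->{7}
Constraint 3 (V < Z) on D(V)={7} D(Z)={4,5,6,8}: Z {4,5,6,8}->{8}
So after constraint 3: D(Z) = {8}

Answer: {8}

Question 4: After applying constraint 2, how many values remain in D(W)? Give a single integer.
Answer: 1

Derivation:
Constraint 1 (V < W) on D(V)={4,5,7,8,9} D(W)={4,6,7,8}: V {4,5,7,8,9}->{4,5,7}; W {4,6,7,8}->{6,7,8}
Constraint 2 (W < V) on D(W)={6,7,8} D(V)={4,5,7}: W {6,7,8}->{6}; V {4,5,7}->{7}
So after constraint 2: D(W)={6}, size = 1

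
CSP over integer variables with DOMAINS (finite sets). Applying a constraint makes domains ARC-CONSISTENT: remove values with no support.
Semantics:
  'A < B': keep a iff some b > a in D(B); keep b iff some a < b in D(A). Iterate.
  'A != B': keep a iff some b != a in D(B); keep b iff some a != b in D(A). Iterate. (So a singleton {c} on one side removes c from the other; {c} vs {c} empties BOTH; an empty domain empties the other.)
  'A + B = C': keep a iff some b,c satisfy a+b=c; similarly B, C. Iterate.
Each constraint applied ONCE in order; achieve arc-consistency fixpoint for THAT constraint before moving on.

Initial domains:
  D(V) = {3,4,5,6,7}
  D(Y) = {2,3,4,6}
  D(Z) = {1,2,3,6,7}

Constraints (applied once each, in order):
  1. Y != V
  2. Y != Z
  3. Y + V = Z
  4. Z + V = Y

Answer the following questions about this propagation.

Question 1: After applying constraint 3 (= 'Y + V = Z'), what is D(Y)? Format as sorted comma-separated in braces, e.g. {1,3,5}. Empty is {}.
Answer: {2,3,4}

Derivation:
Constraint 1 (Y != V) on D(Y)={2,3,4,6} D(V)={3,4,5,6,7}: no change
Constraint 2 (Y != Z) on D(Y)={2,3,4,6} D(Z)={1,2,3,6,7}: no change
Constraint 3 (Y + V = Z) on D(Y)={2,3,4,6} D(V)={3,4,5,6,7} D(Z)={1,2,3,6,7}: Y {2,3,4,6}->{2,3,4}; V {3,4,5,6,7}->{3,4,5}; Z {1,2,3,6,7}->{6,7}
So after constraint 3: D(Y) = {2,3,4}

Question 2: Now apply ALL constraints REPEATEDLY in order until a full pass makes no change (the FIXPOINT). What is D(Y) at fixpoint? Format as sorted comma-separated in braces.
Answer: {}

Derivation:
pass 0 (initial): D(Y)={2,3,4,6}
pass 1: V {3,4,5,6,7}->{}; Y {2,3,4,6}->{}; Z {1,2,3,6,7}->{}
pass 2: no change
Fixpoint after 2 passes: D(Y) = {}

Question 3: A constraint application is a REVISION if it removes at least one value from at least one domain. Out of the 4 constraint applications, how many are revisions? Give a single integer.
Constraint 1 (Y != V) on D(Y)={2,3,4,6} D(V)={3,4,5,6,7}: no change => not a revision
Constraint 2 (Y != Z) on D(Y)={2,3,4,6} D(Z)={1,2,3,6,7}: no change => not a revision
Constraint 3 (Y + V = Z) on D(Y)={2,3,4,6} D(V)={3,4,5,6,7} D(Z)={1,2,3,6,7}: Y {2,3,4,6}->{2,3,4}; V {3,4,5,6,7}->{3,4,5}; Z {1,2,3,6,7}->{6,7} => REVISION
Constraint 4 (Z + V = Y) on D(Z)={6,7} D(V)={3,4,5} D(Y)={2,3,4}: Z {6,7}->{}; V {3,4,5}->{}; Y {2,3,4}->{} => REVISION
Total revisions = 2

Answer: 2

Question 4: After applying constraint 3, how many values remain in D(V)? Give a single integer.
Constraint 1 (Y != V) on D(Y)={2,3,4,6} D(V)={3,4,5,6,7}: no change
Constraint 2 (Y != Z) on D(Y)={2,3,4,6} D(Z)={1,2,3,6,7}: no change
Constraint 3 (Y + V = Z) on D(Y)={2,3,4,6} D(V)={3,4,5,6,7} D(Z)={1,2,3,6,7}: Y {2,3,4,6}->{2,3,4}; V {3,4,5,6,7}->{3,4,5}; Z {1,2,3,6,7}->{6,7}
So after constraint 3: D(V)={3,4,5}, size = 3

Answer: 3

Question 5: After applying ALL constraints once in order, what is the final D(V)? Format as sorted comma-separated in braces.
Answer: {}

Derivation:
Constraint 1 (Y != V) on D(Y)={2,3,4,6} D(V)={3,4,5,6,7}: no change
Constraint 2 (Y != Z) on D(Y)={2,3,4,6} D(Z)={1,2,3,6,7}: no change
Constraint 3 (Y + V = Z) on D(Y)={2,3,4,6} D(V)={3,4,5,6,7} D(Z)={1,2,3,6,7}: Y {2,3,4,6}->{2,3,4}; V {3,4,5,6,7}->{3,4,5}; Z {1,2,3,6,7}->{6,7}
Constraint 4 (Z + V = Y) on D(Z)={6,7} D(V)={3,4,5} D(Y)={2,3,4}: Z {6,7}->{}; V {3,4,5}->{}; Y {2,3,4}->{}
So after all 4 constraints: D(V) = {}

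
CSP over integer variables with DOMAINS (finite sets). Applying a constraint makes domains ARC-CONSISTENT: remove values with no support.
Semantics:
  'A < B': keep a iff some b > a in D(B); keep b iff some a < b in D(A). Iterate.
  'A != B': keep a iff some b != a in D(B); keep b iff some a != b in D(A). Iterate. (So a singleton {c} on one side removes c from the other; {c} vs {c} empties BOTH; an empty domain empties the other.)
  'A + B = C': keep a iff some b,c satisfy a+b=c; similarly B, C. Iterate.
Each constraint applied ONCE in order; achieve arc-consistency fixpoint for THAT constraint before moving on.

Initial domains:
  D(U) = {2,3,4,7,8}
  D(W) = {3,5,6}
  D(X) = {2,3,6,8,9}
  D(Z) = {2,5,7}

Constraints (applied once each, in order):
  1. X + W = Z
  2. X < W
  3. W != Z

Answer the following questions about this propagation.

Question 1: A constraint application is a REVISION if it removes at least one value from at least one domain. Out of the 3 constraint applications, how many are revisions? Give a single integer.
Constraint 1 (X + W = Z) on D(X)={2,3,6,8,9} D(W)={3,5,6} D(Z)={2,5,7}: X {2,3,6,8,9}->{2}; W {3,5,6}->{3,5}; Z {2,5,7}->{5,7} => REVISION
Constraint 2 (X < W) on D(X)={2} D(W)={3,5}: no change => not a revision
Constraint 3 (W != Z) on D(W)={3,5} D(Z)={5,7}: no change => not a revision
Total revisions = 1

Answer: 1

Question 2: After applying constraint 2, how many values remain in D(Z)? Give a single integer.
Answer: 2

Derivation:
Constraint 1 (X + W = Z) on D(X)={2,3,6,8,9} D(W)={3,5,6} D(Z)={2,5,7}: X {2,3,6,8,9}->{2}; W {3,5,6}->{3,5}; Z {2,5,7}->{5,7}
Constraint 2 (X < W) on D(X)={2} D(W)={3,5}: no change
So after constraint 2: D(Z)={5,7}, size = 2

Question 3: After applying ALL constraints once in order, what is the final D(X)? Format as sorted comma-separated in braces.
Constraint 1 (X + W = Z) on D(X)={2,3,6,8,9} D(W)={3,5,6} D(Z)={2,5,7}: X {2,3,6,8,9}->{2}; W {3,5,6}->{3,5}; Z {2,5,7}->{5,7}
Constraint 2 (X < W) on D(X)={2} D(W)={3,5}: no change
Constraint 3 (W != Z) on D(W)={3,5} D(Z)={5,7}: no change
So after all 3 constraints: D(X) = {2}

Answer: {2}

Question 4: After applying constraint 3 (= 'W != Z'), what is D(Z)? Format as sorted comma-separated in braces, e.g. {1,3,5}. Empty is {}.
Answer: {5,7}

Derivation:
Constraint 1 (X + W = Z) on D(X)={2,3,6,8,9} D(W)={3,5,6} D(Z)={2,5,7}: X {2,3,6,8,9}->{2}; W {3,5,6}->{3,5}; Z {2,5,7}->{5,7}
Constraint 2 (X < W) on D(X)={2} D(W)={3,5}: no change
Constraint 3 (W != Z) on D(W)={3,5} D(Z)={5,7}: no change
So after constraint 3: D(Z) = {5,7}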